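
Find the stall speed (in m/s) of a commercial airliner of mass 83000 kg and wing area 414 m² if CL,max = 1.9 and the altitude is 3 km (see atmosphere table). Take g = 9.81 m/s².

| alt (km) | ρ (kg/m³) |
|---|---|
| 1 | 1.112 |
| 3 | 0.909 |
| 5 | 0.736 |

At 3 km, from the table: ρ = 0.909 kg/m³.
Weight W = mg = 83000 × 9.81 = 8.142×10^5 N.
V_stall = √(2W/(ρ·S·CL,max)) = √(2 × 8.142×10^5 / (0.909 × 414 × 1.9))
V_stall = √2278 = 47.7 m/s

V_stall = 47.7 m/s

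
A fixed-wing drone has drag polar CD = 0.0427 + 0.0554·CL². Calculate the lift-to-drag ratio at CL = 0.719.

L/D = 10.1

CD = 0.0427 + 0.0554 × 0.719² = 0.07134
L/D = CL/CD = 0.719 / 0.07134 = 10.1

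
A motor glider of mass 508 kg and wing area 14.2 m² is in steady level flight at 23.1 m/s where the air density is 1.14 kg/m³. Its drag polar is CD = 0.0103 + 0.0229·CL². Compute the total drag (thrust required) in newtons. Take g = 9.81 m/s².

D = 176 N

In steady level flight, lift balances weight: W = mg = 508 × 9.81 = 4983.5 N.
Dynamic pressure q = 0.5 × 1.14 × 23.1² = 304.2 Pa.
CL = W/(q·S) = 4983.5 / (304.2 × 14.2) = 1.154.
CD = 0.0103 + 0.0229 × 1.154² = 0.04079.
D = q·S·CD = 304.2 × 14.2 × 0.04079 = 176.2 N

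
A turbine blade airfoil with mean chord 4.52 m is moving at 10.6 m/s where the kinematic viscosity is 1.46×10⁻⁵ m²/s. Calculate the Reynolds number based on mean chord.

Re = v·c/ν = 10.6 × 4.52 / (1.46×10⁻⁵) = 3.28×10^6

Re = 3.28×10^6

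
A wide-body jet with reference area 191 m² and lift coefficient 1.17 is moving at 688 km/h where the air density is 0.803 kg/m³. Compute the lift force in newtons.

L = 3.28×10^6 N

Convert speed: v = 688 km/h ÷ 3.6 = 191.1 m/s.
Dynamic pressure q = ½ρv² = ½ × 0.803 × 191.1² = 14660 Pa.
L = q·S·CL = 14660 × 191 × 1.17 = 3.28×10^6 N ≈ 3280 kN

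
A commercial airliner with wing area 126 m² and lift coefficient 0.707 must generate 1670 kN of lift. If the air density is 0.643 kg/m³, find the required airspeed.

v = 241 m/s

L = ½ρv²S·CL ⇒ v = √(2L/(ρ·S·CL))
v = √(2 × 1.67×10^6 / (0.643 × 126 × 0.707)) = √58310 = 241 m/s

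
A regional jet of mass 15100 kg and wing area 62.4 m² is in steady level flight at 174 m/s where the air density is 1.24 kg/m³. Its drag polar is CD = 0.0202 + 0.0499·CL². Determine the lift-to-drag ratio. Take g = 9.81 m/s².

L/D = 6.02

In steady level flight, lift balances weight: W = mg = 15100 × 9.81 = 1.4813×10^5 N.
Dynamic pressure q = 0.5 × 1.24 × 174² = 18770 Pa.
CL = 2W/(ρv²S) = 2×1.4813×10^5/(1.24×174²×62.4) = 0.1265.
CD = 0.0202 + 0.0499 × 0.1265² = 0.021.
L/D = CL/CD = 0.1265 / 0.021 = 6.02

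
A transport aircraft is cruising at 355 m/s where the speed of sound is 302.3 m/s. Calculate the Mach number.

M = v/a = 355 / 302.3 = 1.17

M = 1.17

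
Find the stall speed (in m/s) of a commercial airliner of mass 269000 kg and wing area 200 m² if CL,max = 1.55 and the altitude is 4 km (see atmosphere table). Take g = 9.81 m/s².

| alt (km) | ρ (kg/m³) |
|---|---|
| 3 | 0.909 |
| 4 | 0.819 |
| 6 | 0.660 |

At 4 km, from the table: ρ = 0.819 kg/m³.
Stall occurs when L = W at CL,max. W = mg = 269000 × 9.81 = 2.639×10^6 N.
From L = ½ρV²S·CL,max = W: V_stall = √(2W/(ρSCL,max)) = √(2·2.639×10^6/(0.819·200·1.55))
V_stall = √20790 = 144 m/s

V_stall = 144 m/s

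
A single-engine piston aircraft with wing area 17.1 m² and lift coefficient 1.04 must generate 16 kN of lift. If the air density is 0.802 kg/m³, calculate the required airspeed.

v = 47.4 m/s

L = ½ρv²S·CL ⇒ v = √(2L/(ρ·S·CL))
v = √(2 × 16000 / (0.802 × 17.1 × 1.04)) = √2244 = 47.4 m/s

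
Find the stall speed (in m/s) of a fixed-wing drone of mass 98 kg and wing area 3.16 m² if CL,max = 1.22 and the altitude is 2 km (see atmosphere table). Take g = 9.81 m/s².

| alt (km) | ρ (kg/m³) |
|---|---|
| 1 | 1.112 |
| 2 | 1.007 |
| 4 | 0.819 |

V_stall = 22.3 m/s

At 2 km, from the table: ρ = 1.007 kg/m³.
Weight W = mg = 98 × 9.81 = 961.4 N.
V_stall = √(2W/(ρ·S·CL,max)) = √(2 × 961.4 / (1.007 × 3.16 × 1.22))
V_stall = √495.3 = 22.3 m/s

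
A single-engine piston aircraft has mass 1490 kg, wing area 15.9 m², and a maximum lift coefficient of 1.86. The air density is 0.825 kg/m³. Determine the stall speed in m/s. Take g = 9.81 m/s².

V_stall = 34.6 m/s

At stall, lift equals weight: L = W = m·g = 1490 × 9.81 = 14620 N.
V_stall = √(2W/(ρ·S·CL,max)) = √(2 × 14620 / (0.825 × 15.9 × 1.86))
V_stall = √1198 = 34.6 m/s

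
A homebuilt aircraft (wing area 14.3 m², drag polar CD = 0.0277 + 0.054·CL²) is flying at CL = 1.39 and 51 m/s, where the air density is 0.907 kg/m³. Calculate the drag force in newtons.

D = 2230 N

CD = 0.0277 + 0.054 × 1.39² = 0.132
D = ½ρv²S·CD = ½ × 0.907 × 51² × 14.3 × 0.132 = 2230 N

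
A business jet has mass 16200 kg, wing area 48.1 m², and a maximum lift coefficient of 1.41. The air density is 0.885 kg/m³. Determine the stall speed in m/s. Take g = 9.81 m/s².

At stall, lift equals weight: L = W = m·g = 16200 × 9.81 = 1.589×10^5 N.
V_stall = √(2W/(ρ·S·CL,max)) = √(2 × 1.589×10^5 / (0.885 × 48.1 × 1.41))
V_stall = √5295 = 72.8 m/s

V_stall = 72.8 m/s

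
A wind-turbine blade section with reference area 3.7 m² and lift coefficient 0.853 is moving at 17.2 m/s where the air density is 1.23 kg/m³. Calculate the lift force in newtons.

L = 574 N

Dynamic pressure q = ½ρv² = ½ × 1.23 × 17.2² = 181.9 Pa.
L = q·S·CL = 181.9 × 3.7 × 0.853 = 574 N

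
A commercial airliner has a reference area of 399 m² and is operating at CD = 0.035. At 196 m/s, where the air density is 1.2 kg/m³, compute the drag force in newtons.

D = ½ρv²S·CD = ½ × 1.2 × 196² × 399 × 0.035 = 3.22×10^5 N ≈ 322 kN

D = 3.22×10^5 N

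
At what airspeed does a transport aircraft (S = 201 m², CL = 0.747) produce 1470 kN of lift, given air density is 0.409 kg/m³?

L = ½ρv²S·CL ⇒ v = √(2L/(ρ·S·CL))
v = √(2 × 1.47×10^6 / (0.409 × 201 × 0.747)) = √47870 = 219 m/s

v = 219 m/s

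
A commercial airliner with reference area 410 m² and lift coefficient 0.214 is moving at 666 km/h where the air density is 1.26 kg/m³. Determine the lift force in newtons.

L = 1.89×10^6 N

Convert speed: v = 666 km/h ÷ 3.6 = 185 m/s.
L = ½ρv²S·CL = ½ × 1.26 × 185² × 410 × 0.214 = 1.89×10^6 N ≈ 1890 kN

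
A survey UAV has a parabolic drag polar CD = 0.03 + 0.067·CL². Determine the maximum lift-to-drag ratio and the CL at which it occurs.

(L/D)max = 11.2, at CL = 0.669

For CD = CD0 + K·CL², (L/D)max occurs at CL* = √(CD0/K) and equals 1/(2√(K·CD0)).
(L/D)max = 1/(2√(0.067 × 0.03)) = 1/(2 × 0.04483) = 11.2
CL* = √(0.03/0.067) = 0.669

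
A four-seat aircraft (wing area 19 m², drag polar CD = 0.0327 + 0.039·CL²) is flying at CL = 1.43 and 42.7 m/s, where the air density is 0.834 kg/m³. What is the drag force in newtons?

D = 1620 N

CD = 0.0327 + 0.039 × 1.43² = 0.1125
D = ½ρv²S·CD = ½ × 0.834 × 42.7² × 19 × 0.1125 = 1620 N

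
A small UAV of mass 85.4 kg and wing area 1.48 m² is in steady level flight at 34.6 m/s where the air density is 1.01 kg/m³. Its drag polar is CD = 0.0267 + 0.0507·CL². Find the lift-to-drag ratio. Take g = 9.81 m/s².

L/D = 13.2

In steady level flight, lift balances weight: W = mg = 85.4 × 9.81 = 837.77 N.
Dynamic pressure q = 0.5 × 1.01 × 34.6² = 604.6 Pa.
CL = W/(q·S) = 837.77 / (604.6 × 1.48) = 0.9363.
CD = 0.0267 + 0.0507 × 0.9363² = 0.07115.
L/D = CL/CD = 0.9363 / 0.07115 = 13.2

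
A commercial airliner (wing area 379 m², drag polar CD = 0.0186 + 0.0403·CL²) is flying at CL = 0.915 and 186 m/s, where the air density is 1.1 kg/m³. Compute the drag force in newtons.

D = 3.77×10^5 N

CD = 0.0186 + 0.0403 × 0.915² = 0.05234
D = ½ρv²S·CD = ½ × 1.1 × 186² × 379 × 0.05234 = 3.77×10^5 N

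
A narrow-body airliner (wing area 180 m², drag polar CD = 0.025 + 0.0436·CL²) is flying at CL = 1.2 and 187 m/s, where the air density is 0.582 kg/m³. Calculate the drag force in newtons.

CD = 0.025 + 0.0436 × 1.2² = 0.08778
D = ½ρv²S·CD = ½ × 0.582 × 187² × 180 × 0.08778 = 1.61×10^5 N

D = 1.61×10^5 N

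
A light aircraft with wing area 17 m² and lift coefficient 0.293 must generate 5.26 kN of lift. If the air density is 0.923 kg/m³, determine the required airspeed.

L = ½ρv²S·CL ⇒ v = √(2L/(ρ·S·CL))
v = √(2 × 5260 / (0.923 × 17 × 0.293)) = √2288 = 47.8 m/s

v = 47.8 m/s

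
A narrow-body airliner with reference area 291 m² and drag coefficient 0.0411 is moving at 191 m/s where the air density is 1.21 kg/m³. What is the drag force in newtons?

Dynamic pressure q = ½ρv² = ½ × 1.21 × 191² = 22070 Pa.
D = q·S·CD = 22070 × 291 × 0.0411 = 2.64×10^5 N ≈ 264 kN

D = 2.64×10^5 N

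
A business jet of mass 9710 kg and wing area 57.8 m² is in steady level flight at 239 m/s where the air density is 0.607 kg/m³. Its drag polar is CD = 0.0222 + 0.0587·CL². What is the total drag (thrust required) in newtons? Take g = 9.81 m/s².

In steady level flight, lift balances weight: W = mg = 9710 × 9.81 = 95255 N.
Dynamic pressure q = 0.5 × 0.607 × 239² = 17340 Pa.
CL = W/(q·S) = 95255 / (17340 × 57.8) = 0.09506.
CD = 0.0222 + 0.0587 × 0.09506² = 0.02273.
D = q·S·CD = 17340 × 57.8 × 0.02273 = 22780 N

D = 22800 N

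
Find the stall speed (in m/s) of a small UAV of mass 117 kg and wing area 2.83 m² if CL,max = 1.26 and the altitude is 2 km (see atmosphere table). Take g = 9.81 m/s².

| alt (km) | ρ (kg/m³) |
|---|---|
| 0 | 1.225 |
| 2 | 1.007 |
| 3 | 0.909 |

At 2 km, from the table: ρ = 1.007 kg/m³.
At stall, lift equals weight: L = W = m·g = 117 × 9.81 = 1148 N.
From L = ½ρV²S·CL,max = W: V_stall = √(2W/(ρSCL,max)) = √(2·1148/(1.007·2.83·1.26))
V_stall = √639.3 = 25.3 m/s

V_stall = 25.3 m/s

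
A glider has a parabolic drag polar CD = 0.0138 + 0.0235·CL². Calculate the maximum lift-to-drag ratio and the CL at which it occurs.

For CD = CD0 + K·CL², (L/D)max occurs at CL* = √(CD0/K) and equals 1/(2√(K·CD0)).
(L/D)max = 1/(2√(0.0235 × 0.0138)) = 1/(2 × 0.01801) = 27.8
CL* = √(0.0138/0.0235) = 0.766

(L/D)max = 27.8, at CL = 0.766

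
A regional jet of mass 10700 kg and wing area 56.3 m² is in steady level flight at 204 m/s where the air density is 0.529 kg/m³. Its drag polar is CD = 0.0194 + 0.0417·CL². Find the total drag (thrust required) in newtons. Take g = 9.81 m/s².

D = 12800 N

Weight W = mg = 10700 × 9.81 = 1.0497×10^5 N; in level flight L = W.
Dynamic pressure q = 0.5 × 0.529 × 204² = 11010 Pa.
CL = W/(q·S) = 1.0497×10^5 / (11010 × 56.3) = 0.1694.
CD = 0.0194 + 0.0417 × 0.1694² = 0.0206.
D = q·S·CD = 11010 × 56.3 × 0.0206 = 12760 N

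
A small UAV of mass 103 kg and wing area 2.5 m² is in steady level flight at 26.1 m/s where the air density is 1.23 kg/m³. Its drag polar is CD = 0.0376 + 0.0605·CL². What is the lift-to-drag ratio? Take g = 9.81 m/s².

L/D = 10.3

In steady level flight, lift balances weight: W = mg = 103 × 9.81 = 1010.4 N.
Dynamic pressure q = 0.5 × 1.23 × 26.1² = 418.9 Pa.
CL = W/(q·S) = 1010.4 / (418.9 × 2.5) = 0.9647.
CD = 0.0376 + 0.0605 × 0.9647² = 0.09391.
L/D = CL/CD = 0.9647 / 0.09391 = 10.3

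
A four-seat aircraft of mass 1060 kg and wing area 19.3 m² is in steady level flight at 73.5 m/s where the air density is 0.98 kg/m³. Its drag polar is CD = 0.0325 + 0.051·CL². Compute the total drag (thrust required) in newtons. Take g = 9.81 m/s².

In steady level flight, lift balances weight: W = mg = 1060 × 9.81 = 10399 N.
Dynamic pressure q = 0.5 × 0.98 × 73.5² = 2647 Pa.
CL = W/(q·S) = 10399 / (2647 × 19.3) = 0.2035.
CD = 0.0325 + 0.051 × 0.2035² = 0.03461.
D = q·S·CD = 2647 × 19.3 × 0.03461 = 1768 N

D = 1770 N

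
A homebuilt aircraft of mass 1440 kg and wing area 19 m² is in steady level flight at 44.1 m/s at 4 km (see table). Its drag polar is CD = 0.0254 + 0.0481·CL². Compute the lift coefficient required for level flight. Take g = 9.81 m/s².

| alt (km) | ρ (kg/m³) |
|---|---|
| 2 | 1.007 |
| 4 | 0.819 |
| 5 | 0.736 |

At 4 km, from the table: ρ = 0.819 kg/m³.
In steady level flight, lift balances weight: W = mg = 1440 × 9.81 = 14126 N.
Dynamic pressure q = 0.5 × 0.819 × 44.1² = 796.4 Pa.
CL = W/(q·S) = 14126 / (796.4 × 19) = 0.9336.

CL = 0.934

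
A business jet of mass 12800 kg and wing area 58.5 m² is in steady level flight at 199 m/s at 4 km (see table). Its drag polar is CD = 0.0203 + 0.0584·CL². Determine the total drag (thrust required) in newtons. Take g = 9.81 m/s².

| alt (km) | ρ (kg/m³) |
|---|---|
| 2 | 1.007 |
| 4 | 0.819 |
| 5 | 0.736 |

D = 20200 N

At 4 km, from the table: ρ = 0.819 kg/m³.
Level flight ⇒ L = W = m·g = 12800 × 9.81 = 1.2557×10^5 N.
q = ½ρv² = ½ × 0.819 × 199² = 16220 Pa.
CL = W/(q·S) = 1.2557×10^5 / (16220 × 58.5) = 0.1324.
CD = 0.0203 + 0.0584 × 0.1324² = 0.02132.
D = q·S·CD = 16220 × 58.5 × 0.02132 = 20230 N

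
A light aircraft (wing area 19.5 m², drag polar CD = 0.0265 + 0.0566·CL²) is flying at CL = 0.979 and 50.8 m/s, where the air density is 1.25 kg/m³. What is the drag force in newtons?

CD = 0.0265 + 0.0566 × 0.979² = 0.08075
D = ½ρv²S·CD = ½ × 1.25 × 50.8² × 19.5 × 0.08075 = 2540 N

D = 2540 N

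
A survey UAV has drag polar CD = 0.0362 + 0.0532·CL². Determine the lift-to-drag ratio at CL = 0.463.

L/D = 9.73

CD = 0.0362 + 0.0532 × 0.463² = 0.0476
L/D = CL/CD = 0.463 / 0.0476 = 9.73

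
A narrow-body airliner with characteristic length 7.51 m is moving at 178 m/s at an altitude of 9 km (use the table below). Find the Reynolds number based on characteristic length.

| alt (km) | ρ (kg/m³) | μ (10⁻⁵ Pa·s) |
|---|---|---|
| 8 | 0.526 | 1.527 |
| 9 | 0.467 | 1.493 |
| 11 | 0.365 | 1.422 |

Re = 4.18×10^7

At 9 km, from the table: ρ = 0.467 kg/m³, μ = 1.493×10⁻⁵ Pa·s.
Re = ρ·v·c/μ = 0.467 × 178 × 7.51 / (1.493×10⁻⁵) = 4.18×10^7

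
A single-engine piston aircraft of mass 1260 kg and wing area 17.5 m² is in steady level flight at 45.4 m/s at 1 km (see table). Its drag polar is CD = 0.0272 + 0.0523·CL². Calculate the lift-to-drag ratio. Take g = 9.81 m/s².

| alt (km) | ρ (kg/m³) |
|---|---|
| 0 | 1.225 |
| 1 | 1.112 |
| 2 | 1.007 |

L/D = 13.1

At 1 km, from the table: ρ = 1.112 kg/m³.
Level flight ⇒ L = W = m·g = 1260 × 9.81 = 12361 N.
q = ½ρv² = ½ × 1.112 × 45.4² = 1146 Pa.
CL = 2W/(ρv²S) = 2×12361/(1.112×45.4²×17.5) = 0.6163.
CD = 0.0272 + 0.0523 × 0.6163² = 0.04707.
L/D = CL/CD = 0.6163 / 0.04707 = 13.1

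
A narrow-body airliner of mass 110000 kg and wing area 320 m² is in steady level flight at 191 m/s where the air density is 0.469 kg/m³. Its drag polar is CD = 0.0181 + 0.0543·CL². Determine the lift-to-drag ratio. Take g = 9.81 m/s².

L/D = 14.9

Level flight ⇒ L = W = m·g = 110000 × 9.81 = 1.0791×10^6 N.
Dynamic pressure q = 0.5 × 0.469 × 191² = 8555 Pa.
CL = W/(q·S) = 1.0791×10^6 / (8555 × 320) = 0.3942.
CD = 0.0181 + 0.0543 × 0.3942² = 0.02654.
L/D = CL/CD = 0.3942 / 0.02654 = 14.9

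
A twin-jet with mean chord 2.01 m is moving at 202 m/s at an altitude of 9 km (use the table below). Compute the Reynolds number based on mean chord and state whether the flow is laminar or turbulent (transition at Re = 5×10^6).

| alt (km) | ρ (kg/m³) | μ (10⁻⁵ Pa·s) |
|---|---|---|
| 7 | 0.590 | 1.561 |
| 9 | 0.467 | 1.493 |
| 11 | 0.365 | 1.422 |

At 9 km, from the table: ρ = 0.467 kg/m³, μ = 1.493×10⁻⁵ Pa·s.
Re = ρ·v·c/μ = 0.467 × 202 × 2.01 / (1.493×10⁻⁵) = 1.27×10^7
Since 1.27×10^7 > 5×10^6, the flow is turbulent.

Re = 1.27×10^7 (turbulent)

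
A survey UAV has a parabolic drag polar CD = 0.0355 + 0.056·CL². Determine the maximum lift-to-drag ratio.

(L/D)max = 11.2

For CD = CD0 + K·CL², (L/D)max occurs at CL* = √(CD0/K) and equals 1/(2√(K·CD0)).
(L/D)max = 1/(2√(0.056 × 0.0355)) = 1/(2 × 0.04459) = 11.2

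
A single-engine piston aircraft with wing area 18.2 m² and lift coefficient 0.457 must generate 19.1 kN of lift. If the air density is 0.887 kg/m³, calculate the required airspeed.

L = ½ρv²S·CL ⇒ v = √(2L/(ρ·S·CL))
v = √(2 × 19100 / (0.887 × 18.2 × 0.457)) = √5178 = 72 m/s

v = 72 m/s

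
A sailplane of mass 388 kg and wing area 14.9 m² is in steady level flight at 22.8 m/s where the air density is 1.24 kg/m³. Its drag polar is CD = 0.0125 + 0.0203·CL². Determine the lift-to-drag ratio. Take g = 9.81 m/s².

L/D = 31.4

In steady level flight, lift balances weight: W = mg = 388 × 9.81 = 3806.3 N.
Dynamic pressure q = 0.5 × 1.24 × 22.8² = 322.3 Pa.
CL = 2W/(ρv²S) = 2×3806.3/(1.24×22.8²×14.9) = 0.7926.
CD = 0.0125 + 0.0203 × 0.7926² = 0.02525.
L/D = CL/CD = 0.7926 / 0.02525 = 31.4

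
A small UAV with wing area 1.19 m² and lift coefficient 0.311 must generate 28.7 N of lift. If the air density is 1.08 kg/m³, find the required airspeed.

v = 12 m/s

L = ½ρv²S·CL ⇒ v = √(2L/(ρ·S·CL))
v = √(2 × 28.7 / (1.08 × 1.19 × 0.311)) = √143.6 = 12 m/s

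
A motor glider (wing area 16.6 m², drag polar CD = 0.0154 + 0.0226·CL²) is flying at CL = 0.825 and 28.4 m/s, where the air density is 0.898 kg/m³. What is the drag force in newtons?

D = 185 N

CD = 0.0154 + 0.0226 × 0.825² = 0.03078
D = ½ρv²S·CD = ½ × 0.898 × 28.4² × 16.6 × 0.03078 = 185 N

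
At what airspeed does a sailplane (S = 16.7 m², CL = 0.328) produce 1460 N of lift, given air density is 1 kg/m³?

L = ½ρv²S·CL ⇒ v = √(2L/(ρ·S·CL))
v = √(2 × 1460 / (1 × 16.7 × 0.328)) = √533.1 = 23.1 m/s

v = 23.1 m/s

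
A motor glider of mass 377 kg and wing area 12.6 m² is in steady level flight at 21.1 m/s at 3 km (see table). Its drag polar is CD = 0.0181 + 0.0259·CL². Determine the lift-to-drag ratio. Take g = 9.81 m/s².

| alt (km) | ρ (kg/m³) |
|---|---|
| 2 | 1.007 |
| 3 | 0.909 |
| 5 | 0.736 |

L/D = 20

At 3 km, from the table: ρ = 0.909 kg/m³.
In steady level flight, lift balances weight: W = mg = 377 × 9.81 = 3698.4 N.
q = ½ρv² = ½ × 0.909 × 21.1² = 202.3 Pa.
CL = 2W/(ρv²S) = 2×3698.4/(0.909×21.1²×12.6) = 1.451.
CD = 0.0181 + 0.0259 × 1.451² = 0.0726.
L/D = CL/CD = 1.451 / 0.0726 = 20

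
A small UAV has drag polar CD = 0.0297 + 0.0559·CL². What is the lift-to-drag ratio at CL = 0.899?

CD = 0.0297 + 0.0559 × 0.899² = 0.07488
L/D = CL/CD = 0.899 / 0.07488 = 12

L/D = 12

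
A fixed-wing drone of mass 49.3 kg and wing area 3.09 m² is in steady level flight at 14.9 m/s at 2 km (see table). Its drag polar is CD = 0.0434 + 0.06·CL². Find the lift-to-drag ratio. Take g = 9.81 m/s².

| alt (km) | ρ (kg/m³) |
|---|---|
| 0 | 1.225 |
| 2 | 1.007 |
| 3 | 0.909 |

L/D = 8.7

At 2 km, from the table: ρ = 1.007 kg/m³.
Weight W = mg = 49.3 × 9.81 = 483.63 N; in level flight L = W.
q = ½ρv² = ½ × 1.007 × 14.9² = 111.8 Pa.
Required CL = L/(qS) = 483.63/(111.8·3.09) = 1.4.
CD = 0.0434 + 0.06 × 1.4² = 0.161.
L/D = CL/CD = 1.4 / 0.161 = 8.7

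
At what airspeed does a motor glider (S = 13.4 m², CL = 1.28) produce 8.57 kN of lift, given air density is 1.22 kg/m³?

L = ½ρv²S·CL ⇒ v = √(2L/(ρ·S·CL))
v = √(2 × 8570 / (1.22 × 13.4 × 1.28)) = √819.1 = 28.6 m/s

v = 28.6 m/s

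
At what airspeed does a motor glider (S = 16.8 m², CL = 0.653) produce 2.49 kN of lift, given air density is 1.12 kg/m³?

L = ½ρv²S·CL ⇒ v = √(2L/(ρ·S·CL))
v = √(2 × 2490 / (1.12 × 16.8 × 0.653)) = √405.3 = 20.1 m/s

v = 20.1 m/s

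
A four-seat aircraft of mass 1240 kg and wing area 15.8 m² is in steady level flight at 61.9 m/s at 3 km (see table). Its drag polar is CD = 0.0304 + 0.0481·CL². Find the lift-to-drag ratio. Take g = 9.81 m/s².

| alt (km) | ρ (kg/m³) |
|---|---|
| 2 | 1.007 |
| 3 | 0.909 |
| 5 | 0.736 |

At 3 km, from the table: ρ = 0.909 kg/m³.
Level flight ⇒ L = W = m·g = 1240 × 9.81 = 12164 N.
Dynamic pressure q = 0.5 × 0.909 × 61.9² = 1741 Pa.
CL = 2W/(ρv²S) = 2×12164/(0.909×61.9²×15.8) = 0.4421.
CD = 0.0304 + 0.0481 × 0.4421² = 0.0398.
L/D = CL/CD = 0.4421 / 0.0398 = 11.1

L/D = 11.1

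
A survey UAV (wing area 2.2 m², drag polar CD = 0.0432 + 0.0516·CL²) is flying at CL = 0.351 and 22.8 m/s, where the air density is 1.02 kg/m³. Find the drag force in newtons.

D = 28.9 N

CD = 0.0432 + 0.0516 × 0.351² = 0.04956
D = ½ρv²S·CD = ½ × 1.02 × 22.8² × 2.2 × 0.04956 = 28.9 N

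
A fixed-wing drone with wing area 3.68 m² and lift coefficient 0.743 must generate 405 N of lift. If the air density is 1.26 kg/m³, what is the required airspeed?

v = 15.3 m/s

L = ½ρv²S·CL ⇒ v = √(2L/(ρ·S·CL))
v = √(2 × 405 / (1.26 × 3.68 × 0.743)) = √235.1 = 15.3 m/s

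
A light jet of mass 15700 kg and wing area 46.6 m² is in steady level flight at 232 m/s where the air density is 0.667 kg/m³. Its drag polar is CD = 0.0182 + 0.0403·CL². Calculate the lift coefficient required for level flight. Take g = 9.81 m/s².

Level flight ⇒ L = W = m·g = 15700 × 9.81 = 1.5402×10^5 N.
Dynamic pressure q = 0.5 × 0.667 × 232² = 17950 Pa.
Required CL = L/(qS) = 1.5402×10^5/(17950·46.6) = 0.1841.

CL = 0.184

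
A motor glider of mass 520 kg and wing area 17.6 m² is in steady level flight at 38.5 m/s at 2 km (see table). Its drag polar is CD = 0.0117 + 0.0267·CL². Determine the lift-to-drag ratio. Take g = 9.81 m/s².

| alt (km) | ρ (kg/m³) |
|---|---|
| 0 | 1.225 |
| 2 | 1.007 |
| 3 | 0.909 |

At 2 km, from the table: ρ = 1.007 kg/m³.
Level flight ⇒ L = W = m·g = 520 × 9.81 = 5101.2 N.
Dynamic pressure q = 0.5 × 1.007 × 38.5² = 746.3 Pa.
CL = 2W/(ρv²S) = 2×5101.2/(1.007×38.5²×17.6) = 0.3884.
CD = 0.0117 + 0.0267 × 0.3884² = 0.01573.
L/D = CL/CD = 0.3884 / 0.01573 = 24.7

L/D = 24.7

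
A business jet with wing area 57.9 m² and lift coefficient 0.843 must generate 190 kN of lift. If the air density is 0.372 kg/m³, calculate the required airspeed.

v = 145 m/s

L = ½ρv²S·CL ⇒ v = √(2L/(ρ·S·CL))
v = √(2 × 1.9×10^5 / (0.372 × 57.9 × 0.843)) = √20930 = 145 m/s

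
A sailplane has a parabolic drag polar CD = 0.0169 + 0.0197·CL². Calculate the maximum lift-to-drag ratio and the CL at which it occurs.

For CD = CD0 + K·CL², (L/D)max occurs at CL* = √(CD0/K) and equals 1/(2√(K·CD0)).
(L/D)max = 1/(2√(0.0197 × 0.0169)) = 1/(2 × 0.01825) = 27.4
CL* = √(0.0169/0.0197) = 0.926

(L/D)max = 27.4, at CL = 0.926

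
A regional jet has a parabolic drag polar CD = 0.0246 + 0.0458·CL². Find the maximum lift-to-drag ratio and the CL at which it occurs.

For CD = CD0 + K·CL², (L/D)max occurs at CL* = √(CD0/K) and equals 1/(2√(K·CD0)).
(L/D)max = 1/(2√(0.0458 × 0.0246)) = 1/(2 × 0.03357) = 14.9
CL* = √(0.0246/0.0458) = 0.733

(L/D)max = 14.9, at CL = 0.733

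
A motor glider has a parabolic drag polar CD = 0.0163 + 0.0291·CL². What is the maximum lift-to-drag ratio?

(L/D)max = 23

For CD = CD0 + K·CL², (L/D)max occurs at CL* = √(CD0/K) and equals 1/(2√(K·CD0)).
(L/D)max = 1/(2√(0.0291 × 0.0163)) = 1/(2 × 0.02178) = 23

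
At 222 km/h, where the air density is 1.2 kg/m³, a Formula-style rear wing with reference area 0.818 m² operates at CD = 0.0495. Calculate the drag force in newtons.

D = 92.4 N

Convert speed: v = 222 km/h ÷ 3.6 = 61.67 m/s.
D = ½ρv²S·CD = ½ × 1.2 × 61.67² × 0.818 × 0.0495 = 92.4 N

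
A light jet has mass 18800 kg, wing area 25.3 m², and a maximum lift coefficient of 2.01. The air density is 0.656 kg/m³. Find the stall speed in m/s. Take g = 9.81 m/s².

At stall, lift equals weight: L = W = m·g = 18800 × 9.81 = 1.844×10^5 N.
From L = ½ρV²S·CL,max = W: V_stall = √(2W/(ρSCL,max)) = √(2·1.844×10^5/(0.656·25.3·2.01))
V_stall = √11060 = 105 m/s

V_stall = 105 m/s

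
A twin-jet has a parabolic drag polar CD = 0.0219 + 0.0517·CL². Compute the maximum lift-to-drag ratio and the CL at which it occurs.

For CD = CD0 + K·CL², (L/D)max occurs at CL* = √(CD0/K) and equals 1/(2√(K·CD0)).
(L/D)max = 1/(2√(0.0517 × 0.0219)) = 1/(2 × 0.03365) = 14.9
CL* = √(0.0219/0.0517) = 0.651

(L/D)max = 14.9, at CL = 0.651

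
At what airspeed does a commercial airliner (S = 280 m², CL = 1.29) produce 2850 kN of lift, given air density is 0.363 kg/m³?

v = 209 m/s

L = ½ρv²S·CL ⇒ v = √(2L/(ρ·S·CL))
v = √(2 × 2.85×10^6 / (0.363 × 280 × 1.29)) = √43470 = 209 m/s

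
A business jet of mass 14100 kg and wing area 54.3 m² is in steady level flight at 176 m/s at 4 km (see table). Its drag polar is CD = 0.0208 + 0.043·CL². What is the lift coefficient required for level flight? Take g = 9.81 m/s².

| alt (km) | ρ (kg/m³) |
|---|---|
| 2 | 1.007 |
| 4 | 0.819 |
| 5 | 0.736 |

At 4 km, from the table: ρ = 0.819 kg/m³.
In steady level flight, lift balances weight: W = mg = 14100 × 9.81 = 1.3832×10^5 N.
Dynamic pressure q = 0.5 × 0.819 × 176² = 12680 Pa.
Required CL = L/(qS) = 1.3832×10^5/(12680·54.3) = 0.2008.

CL = 0.201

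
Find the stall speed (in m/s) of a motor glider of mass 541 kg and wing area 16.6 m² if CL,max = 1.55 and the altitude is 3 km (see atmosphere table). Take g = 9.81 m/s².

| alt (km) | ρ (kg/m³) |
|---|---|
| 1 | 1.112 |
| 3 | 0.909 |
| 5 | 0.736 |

At 3 km, from the table: ρ = 0.909 kg/m³.
Weight W = mg = 541 × 9.81 = 5307 N.
V_stall = √(2W/(ρ·S·CL,max)) = √(2 × 5307 / (0.909 × 16.6 × 1.55))
V_stall = √453.8 = 21.3 m/s

V_stall = 21.3 m/s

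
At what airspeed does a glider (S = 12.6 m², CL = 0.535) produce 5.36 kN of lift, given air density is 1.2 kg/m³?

v = 36.4 m/s

L = ½ρv²S·CL ⇒ v = √(2L/(ρ·S·CL))
v = √(2 × 5360 / (1.2 × 12.6 × 0.535)) = √1325 = 36.4 m/s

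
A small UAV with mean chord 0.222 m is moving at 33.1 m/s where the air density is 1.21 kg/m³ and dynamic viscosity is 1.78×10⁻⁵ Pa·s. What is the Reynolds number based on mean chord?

Re = 5×10^5

Re = ρ·v·c/μ = 1.21 × 33.1 × 0.222 / (1.78×10⁻⁵) = 5×10^5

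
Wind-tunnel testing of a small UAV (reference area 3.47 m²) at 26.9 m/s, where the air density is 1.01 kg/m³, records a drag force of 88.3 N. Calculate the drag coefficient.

CD = 0.0696

From D = ½ρv²S·CD, rearranging gives CD = 2D/(ρv²S).
CD = 2 × 88.3 / (1.01 × 26.9² × 3.47) = 0.0696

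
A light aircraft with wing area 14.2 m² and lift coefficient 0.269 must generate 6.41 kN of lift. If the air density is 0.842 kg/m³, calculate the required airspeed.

L = ½ρv²S·CL ⇒ v = √(2L/(ρ·S·CL))
v = √(2 × 6410 / (0.842 × 14.2 × 0.269)) = √3986 = 63.1 m/s

v = 63.1 m/s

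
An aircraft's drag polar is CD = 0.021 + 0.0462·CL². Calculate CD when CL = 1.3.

CD = 0.0991

CD = 0.021 + 0.0462 × 1.3² = 0.021 + 0.07808 = 0.0991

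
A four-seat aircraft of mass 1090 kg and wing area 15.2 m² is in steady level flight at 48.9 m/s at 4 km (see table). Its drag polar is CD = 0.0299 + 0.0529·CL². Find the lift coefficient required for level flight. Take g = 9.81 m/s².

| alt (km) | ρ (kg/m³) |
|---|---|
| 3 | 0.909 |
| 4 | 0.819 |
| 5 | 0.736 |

CL = 0.718

At 4 km, from the table: ρ = 0.819 kg/m³.
Weight W = mg = 1090 × 9.81 = 10693 N; in level flight L = W.
Dynamic pressure q = 0.5 × 0.819 × 48.9² = 979.2 Pa.
CL = 2W/(ρv²S) = 2×10693/(0.819×48.9²×15.2) = 0.7184.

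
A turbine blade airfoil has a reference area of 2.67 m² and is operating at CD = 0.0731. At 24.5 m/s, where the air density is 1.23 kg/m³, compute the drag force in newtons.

D = 72.1 N

D = ½ρv²S·CD = ½ × 1.23 × 24.5² × 2.67 × 0.0731 = 72.1 N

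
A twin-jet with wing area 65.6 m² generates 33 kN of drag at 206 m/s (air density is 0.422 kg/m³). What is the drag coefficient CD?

From D = ½ρv²S·CD, rearranging gives CD = 2D/(ρv²S).
CD = 2 × 33000 / (0.422 × 206² × 65.6) = 0.0562

CD = 0.0562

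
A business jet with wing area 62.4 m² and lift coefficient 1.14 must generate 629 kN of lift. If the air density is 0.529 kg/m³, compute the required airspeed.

L = ½ρv²S·CL ⇒ v = √(2L/(ρ·S·CL))
v = √(2 × 6.29×10^5 / (0.529 × 62.4 × 1.14)) = √33430 = 183 m/s

v = 183 m/s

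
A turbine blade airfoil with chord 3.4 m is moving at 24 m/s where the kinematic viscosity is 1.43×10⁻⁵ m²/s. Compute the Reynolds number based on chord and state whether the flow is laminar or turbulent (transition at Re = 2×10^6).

Re = 5.71×10^6 (turbulent)

Re = v·c/ν = 24 × 3.4 / (1.43×10⁻⁵) = 5.71×10^6
Since 5.71×10^6 > 2×10^6, the flow is turbulent.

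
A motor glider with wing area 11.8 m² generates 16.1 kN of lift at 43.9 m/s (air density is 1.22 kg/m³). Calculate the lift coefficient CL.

From L = ½ρv²S·CL, rearranging gives CL = 2L/(ρv²S).
CL = 2 × 16100 / (1.22 × 43.9² × 11.8) = 1.16

CL = 1.16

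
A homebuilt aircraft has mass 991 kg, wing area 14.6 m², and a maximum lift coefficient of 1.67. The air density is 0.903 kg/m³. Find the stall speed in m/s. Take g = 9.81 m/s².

V_stall = 29.7 m/s

Stall occurs when L = W at CL,max. W = mg = 991 × 9.81 = 9722 N.
V_stall = √(2W/(ρ·S·CL,max)) = √(2 × 9722 / (0.903 × 14.6 × 1.67))
V_stall = √883.1 = 29.7 m/s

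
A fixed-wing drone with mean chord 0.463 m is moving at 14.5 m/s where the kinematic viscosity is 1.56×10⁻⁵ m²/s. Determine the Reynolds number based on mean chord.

Re = v·c/ν = 14.5 × 0.463 / (1.56×10⁻⁵) = 4.3×10^5

Re = 4.3×10^5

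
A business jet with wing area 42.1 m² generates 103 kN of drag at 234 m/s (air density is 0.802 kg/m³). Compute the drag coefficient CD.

CD = 0.111

From D = ½ρv²S·CD, rearranging gives CD = 2D/(ρv²S).
CD = 2 × 1.03×10^5 / (0.802 × 234² × 42.1) = 0.111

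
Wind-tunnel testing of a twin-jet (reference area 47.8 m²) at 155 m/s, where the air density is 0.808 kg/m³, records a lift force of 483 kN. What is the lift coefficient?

From L = ½ρv²S·CL, rearranging gives CL = 2L/(ρv²S).
CL = 2 × 4.83×10^5 / (0.808 × 155² × 47.8) = 1.04

CL = 1.04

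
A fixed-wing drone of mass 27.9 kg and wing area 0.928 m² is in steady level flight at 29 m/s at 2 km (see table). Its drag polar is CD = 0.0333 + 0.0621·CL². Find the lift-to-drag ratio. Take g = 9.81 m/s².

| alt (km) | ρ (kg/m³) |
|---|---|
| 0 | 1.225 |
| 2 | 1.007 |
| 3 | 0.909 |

At 2 km, from the table: ρ = 1.007 kg/m³.
In steady level flight, lift balances weight: W = mg = 27.9 × 9.81 = 273.7 N.
q = ½ρv² = ½ × 1.007 × 29² = 423.4 Pa.
Required CL = L/(qS) = 273.7/(423.4·0.928) = 0.6965.
CD = 0.0333 + 0.0621 × 0.6965² = 0.06343.
L/D = CL/CD = 0.6965 / 0.06343 = 11

L/D = 11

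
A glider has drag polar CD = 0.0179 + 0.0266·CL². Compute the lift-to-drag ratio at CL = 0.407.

L/D = 18.2

CD = 0.0179 + 0.0266 × 0.407² = 0.02231
L/D = CL/CD = 0.407 / 0.02231 = 18.2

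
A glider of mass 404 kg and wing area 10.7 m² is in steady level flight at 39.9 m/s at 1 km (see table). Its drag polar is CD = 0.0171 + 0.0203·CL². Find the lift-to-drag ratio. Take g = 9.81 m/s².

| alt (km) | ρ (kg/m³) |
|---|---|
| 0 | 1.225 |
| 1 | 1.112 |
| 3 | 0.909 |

L/D = 20.3

At 1 km, from the table: ρ = 1.112 kg/m³.
Level flight ⇒ L = W = m·g = 404 × 9.81 = 3963.2 N.
q = ½ρv² = ½ × 1.112 × 39.9² = 885.2 Pa.
Required CL = L/(qS) = 3963.2/(885.2·10.7) = 0.4185.
CD = 0.0171 + 0.0203 × 0.4185² = 0.02065.
L/D = CL/CD = 0.4185 / 0.02065 = 20.3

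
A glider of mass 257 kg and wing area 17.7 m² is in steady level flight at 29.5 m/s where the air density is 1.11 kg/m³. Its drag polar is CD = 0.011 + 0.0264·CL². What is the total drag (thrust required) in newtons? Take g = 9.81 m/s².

D = 114 N

Level flight ⇒ L = W = m·g = 257 × 9.81 = 2521.2 N.
q = ½ρv² = ½ × 1.11 × 29.5² = 483 Pa.
CL = W/(q·S) = 2521.2 / (483 × 17.7) = 0.2949.
CD = 0.011 + 0.0264 × 0.2949² = 0.0133.
D = q·S·CD = 483 × 17.7 × 0.0133 = 113.7 N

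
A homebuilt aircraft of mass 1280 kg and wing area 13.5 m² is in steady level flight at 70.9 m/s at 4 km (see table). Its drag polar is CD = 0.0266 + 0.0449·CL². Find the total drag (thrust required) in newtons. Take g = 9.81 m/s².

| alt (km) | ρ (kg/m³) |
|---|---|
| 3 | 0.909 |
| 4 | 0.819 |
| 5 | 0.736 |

D = 994 N

At 4 km, from the table: ρ = 0.819 kg/m³.
Weight W = mg = 1280 × 9.81 = 12557 N; in level flight L = W.
q = ½ρv² = ½ × 0.819 × 70.9² = 2058 Pa.
Required CL = L/(qS) = 12557/(2058·13.5) = 0.4519.
CD = 0.0266 + 0.0449 × 0.4519² = 0.03577.
D = q·S·CD = 2058 × 13.5 × 0.03577 = 994 N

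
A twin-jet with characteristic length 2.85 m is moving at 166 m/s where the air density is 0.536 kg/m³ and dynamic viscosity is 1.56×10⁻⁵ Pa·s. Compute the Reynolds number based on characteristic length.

Re = ρ·v·c/μ = 0.536 × 166 × 2.85 / (1.56×10⁻⁵) = 1.63×10^7

Re = 1.63×10^7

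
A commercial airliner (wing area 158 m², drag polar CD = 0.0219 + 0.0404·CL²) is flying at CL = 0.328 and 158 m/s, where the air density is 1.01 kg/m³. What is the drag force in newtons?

D = 52300 N

CD = 0.0219 + 0.0404 × 0.328² = 0.02625
D = ½ρv²S·CD = ½ × 1.01 × 158² × 158 × 0.02625 = 52300 N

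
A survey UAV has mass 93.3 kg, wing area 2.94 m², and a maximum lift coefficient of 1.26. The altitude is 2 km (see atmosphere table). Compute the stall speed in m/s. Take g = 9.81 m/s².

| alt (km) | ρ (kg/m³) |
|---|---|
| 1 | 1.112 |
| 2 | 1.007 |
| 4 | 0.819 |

V_stall = 22.2 m/s

At 2 km, from the table: ρ = 1.007 kg/m³.
Stall occurs when L = W at CL,max. W = mg = 93.3 × 9.81 = 915.3 N.
V_stall = √(2W/(ρ·S·CL,max)) = √(2 × 915.3 / (1.007 × 2.94 × 1.26))
V_stall = √490.7 = 22.2 m/s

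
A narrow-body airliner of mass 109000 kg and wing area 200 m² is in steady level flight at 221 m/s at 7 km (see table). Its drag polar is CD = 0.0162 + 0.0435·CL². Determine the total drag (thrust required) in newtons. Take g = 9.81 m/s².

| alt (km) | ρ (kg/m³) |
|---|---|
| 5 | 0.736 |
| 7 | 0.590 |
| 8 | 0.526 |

D = 63900 N

At 7 km, from the table: ρ = 0.590 kg/m³.
Weight W = mg = 109000 × 9.81 = 1.0693×10^6 N; in level flight L = W.
Dynamic pressure q = 0.5 × 0.59 × 221² = 14410 Pa.
CL = 2W/(ρv²S) = 2×1.0693×10^6/(0.59×221²×200) = 0.3711.
CD = 0.0162 + 0.0435 × 0.3711² = 0.02219.
D = q·S·CD = 14410 × 200 × 0.02219 = 63940 N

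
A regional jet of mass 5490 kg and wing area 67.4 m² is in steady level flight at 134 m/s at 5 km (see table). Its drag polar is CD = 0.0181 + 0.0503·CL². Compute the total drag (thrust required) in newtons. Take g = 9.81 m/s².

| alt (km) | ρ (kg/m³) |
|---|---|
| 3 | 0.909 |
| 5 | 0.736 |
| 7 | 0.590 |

D = 8390 N

At 5 km, from the table: ρ = 0.736 kg/m³.
In steady level flight, lift balances weight: W = mg = 5490 × 9.81 = 53857 N.
Dynamic pressure q = 0.5 × 0.736 × 134² = 6608 Pa.
Required CL = L/(qS) = 53857/(6608·67.4) = 0.1209.
CD = 0.0181 + 0.0503 × 0.1209² = 0.01884.
D = q·S·CD = 6608 × 67.4 × 0.01884 = 8389 N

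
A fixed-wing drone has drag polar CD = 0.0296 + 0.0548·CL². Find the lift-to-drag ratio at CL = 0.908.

CD = 0.0296 + 0.0548 × 0.908² = 0.07478
L/D = CL/CD = 0.908 / 0.07478 = 12.1

L/D = 12.1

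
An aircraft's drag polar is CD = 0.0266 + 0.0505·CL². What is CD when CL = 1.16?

CD = 0.0946

CD = 0.0266 + 0.0505 × 1.16² = 0.0266 + 0.06795 = 0.0946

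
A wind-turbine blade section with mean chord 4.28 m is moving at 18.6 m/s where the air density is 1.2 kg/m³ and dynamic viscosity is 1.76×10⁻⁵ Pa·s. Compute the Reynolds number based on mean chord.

Re = ρ·v·c/μ = 1.2 × 18.6 × 4.28 / (1.76×10⁻⁵) = 5.43×10^6

Re = 5.43×10^6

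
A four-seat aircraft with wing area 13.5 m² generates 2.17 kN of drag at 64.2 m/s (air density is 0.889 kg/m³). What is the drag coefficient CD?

From D = ½ρv²S·CD, rearranging gives CD = 2D/(ρv²S).
CD = 2 × 2170 / (0.889 × 64.2² × 13.5) = 0.0877

CD = 0.0877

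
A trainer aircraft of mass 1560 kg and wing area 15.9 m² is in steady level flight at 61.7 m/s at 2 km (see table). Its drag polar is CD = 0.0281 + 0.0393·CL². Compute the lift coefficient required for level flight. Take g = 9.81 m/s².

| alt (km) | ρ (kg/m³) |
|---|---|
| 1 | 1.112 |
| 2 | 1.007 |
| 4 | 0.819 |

At 2 km, from the table: ρ = 1.007 kg/m³.
Level flight ⇒ L = W = m·g = 1560 × 9.81 = 15304 N.
q = ½ρv² = ½ × 1.007 × 61.7² = 1917 Pa.
CL = 2W/(ρv²S) = 2×15304/(1.007×61.7²×15.9) = 0.5021.

CL = 0.502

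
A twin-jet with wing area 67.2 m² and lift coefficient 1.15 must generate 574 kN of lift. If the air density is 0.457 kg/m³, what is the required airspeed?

v = 180 m/s

L = ½ρv²S·CL ⇒ v = √(2L/(ρ·S·CL))
v = √(2 × 5.74×10^5 / (0.457 × 67.2 × 1.15)) = √32510 = 180 m/s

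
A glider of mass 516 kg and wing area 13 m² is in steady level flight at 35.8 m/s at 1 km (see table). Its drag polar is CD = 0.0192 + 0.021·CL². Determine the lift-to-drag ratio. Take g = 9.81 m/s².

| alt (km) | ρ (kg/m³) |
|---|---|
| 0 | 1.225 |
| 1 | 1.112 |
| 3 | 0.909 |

L/D = 21.5

At 1 km, from the table: ρ = 1.112 kg/m³.
Weight W = mg = 516 × 9.81 = 5062 N; in level flight L = W.
Dynamic pressure q = 0.5 × 1.112 × 35.8² = 712.6 Pa.
CL = 2W/(ρv²S) = 2×5062/(1.112×35.8²×13) = 0.5464.
CD = 0.0192 + 0.021 × 0.5464² = 0.02547.
L/D = CL/CD = 0.5464 / 0.02547 = 21.5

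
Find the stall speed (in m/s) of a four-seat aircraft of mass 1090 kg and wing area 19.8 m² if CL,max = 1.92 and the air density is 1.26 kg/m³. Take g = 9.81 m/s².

At stall, lift equals weight: L = W = m·g = 1090 × 9.81 = 10690 N.
V_stall = √(2W/(ρ·S·CL,max)) = √(2 × 10690 / (1.26 × 19.8 × 1.92))
V_stall = √446.5 = 21.1 m/s

V_stall = 21.1 m/s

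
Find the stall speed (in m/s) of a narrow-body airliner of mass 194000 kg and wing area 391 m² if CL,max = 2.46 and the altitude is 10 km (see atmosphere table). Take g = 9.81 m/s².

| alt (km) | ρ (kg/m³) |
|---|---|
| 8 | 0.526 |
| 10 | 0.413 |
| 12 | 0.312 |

At 10 km, from the table: ρ = 0.413 kg/m³.
Weight W = mg = 194000 × 9.81 = 1.903×10^6 N.
From L = ½ρV²S·CL,max = W: V_stall = √(2W/(ρSCL,max)) = √(2·1.903×10^6/(0.413·391·2.46))
V_stall = √9582 = 97.9 m/s

V_stall = 97.9 m/s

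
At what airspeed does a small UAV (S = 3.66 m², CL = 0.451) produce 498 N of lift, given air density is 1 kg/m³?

v = 24.6 m/s

L = ½ρv²S·CL ⇒ v = √(2L/(ρ·S·CL))
v = √(2 × 498 / (1 × 3.66 × 0.451)) = √603.4 = 24.6 m/s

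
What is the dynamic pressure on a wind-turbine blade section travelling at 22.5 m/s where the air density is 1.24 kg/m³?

q = ½ρv² = ½ × 1.24 × 22.5² = 314 Pa

q = 314 Pa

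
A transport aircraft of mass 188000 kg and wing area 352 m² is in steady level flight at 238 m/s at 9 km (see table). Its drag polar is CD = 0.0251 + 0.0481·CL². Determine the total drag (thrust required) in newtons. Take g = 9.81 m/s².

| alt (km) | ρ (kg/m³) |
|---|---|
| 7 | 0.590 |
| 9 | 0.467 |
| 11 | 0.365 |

At 9 km, from the table: ρ = 0.467 kg/m³.
In steady level flight, lift balances weight: W = mg = 188000 × 9.81 = 1.8443×10^6 N.
Dynamic pressure q = 0.5 × 0.467 × 238² = 13230 Pa.
CL = 2W/(ρv²S) = 2×1.8443×10^6/(0.467×238²×352) = 0.3961.
CD = 0.0251 + 0.0481 × 0.3961² = 0.03265.
D = q·S·CD = 13230 × 352 × 0.03265 = 1.52×10^5 N

D = 1.52×10^5 N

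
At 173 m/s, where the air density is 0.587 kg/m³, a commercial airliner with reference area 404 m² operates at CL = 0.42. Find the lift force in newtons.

Dynamic pressure q = ½ρv² = ½ × 0.587 × 173² = 8784 Pa.
L = q·S·CL = 8784 × 404 × 0.42 = 1.49×10^6 N ≈ 1490 kN

L = 1.49×10^6 N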